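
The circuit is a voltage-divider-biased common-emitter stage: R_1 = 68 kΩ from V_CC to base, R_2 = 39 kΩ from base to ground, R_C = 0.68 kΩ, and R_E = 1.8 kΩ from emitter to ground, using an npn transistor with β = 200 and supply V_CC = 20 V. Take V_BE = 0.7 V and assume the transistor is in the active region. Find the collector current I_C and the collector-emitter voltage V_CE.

I_C ≈ 3.4 mA, V_CE ≈ 12 V

Thevenize the base divider: V_Th = V_CC·R_2/(R_1+R_2) = 20×39/107 = 7.29 V, R_Th = R_1‖R_2 = 24.8 kΩ.
Base-emitter loop: V_Th = I_B·R_Th + V_BE + (β+1)I_B·R_E, so I_B = (7.29 − 0.7) / (24.8 + 201×1.8) = 0.017 mA.
I_C = β·I_B = 200×0.017 = 3.41 mA, and I_E = (β+1)I_B = 3.43 mA.
V_CE = V_CC − I_C·R_C − I_E·R_E = 20 − 3.41×0.68 − 3.43×1.8 = 11.5 V.
V_CE = 11.5 V > 0.2 V confirms active-region operation.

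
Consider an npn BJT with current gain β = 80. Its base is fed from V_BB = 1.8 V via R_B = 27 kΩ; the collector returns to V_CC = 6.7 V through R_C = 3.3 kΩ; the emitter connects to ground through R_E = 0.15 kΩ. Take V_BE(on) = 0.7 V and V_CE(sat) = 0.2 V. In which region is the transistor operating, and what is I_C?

saturation; I_C ≈ 1.9 mA

Assume active: I_B = (1.8 − 0.7)/(27 + 81×0.15) = 0.0281 mA, I_C = β·I_B = 2.25 mA.
Then V_CE = 6.7 − 2.25×3.3 − 2.28×0.15 = -1.06 V < 0.2 V — the active assumption fails.
Re-solve with V_CE = 0.2 V. KCL at the emitter: V_E/R_E = (V_BB−0.7−V_E)/R_B + (V_CC−0.2−V_E)/R_C, giving V_E = 0.287 V.
I_C = (V_CC − 0.2 − V_E)/R_C = (6.5 − 0.287)/3.3 = 1.88 mA.
Check: I_B = (1.1 − 0.287)/27 = 0.0301 mA, and β·I_B = 2.41 mA > I_C, confirming saturation.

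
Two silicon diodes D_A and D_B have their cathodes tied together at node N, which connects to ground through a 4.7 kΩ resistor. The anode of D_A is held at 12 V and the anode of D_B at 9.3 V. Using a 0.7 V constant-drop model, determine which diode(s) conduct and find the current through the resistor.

Only D_A conducts; I_R ≈ 2.4 mA

Assume both conduct. Then node N would need to be at both 12−0.7 = 11.3 V and 9.3−0.7 = 8.6 V, which is impossible.
Assume only D_A conducts: V_N = 12 − 0.7 = 11.3 V, so I_R = 11.3/4.7 = 2.4 mA.
Check D_B: its anode-to-cathode voltage is 9.3 − 11.3 = -2 V < 0.7 V, so it is off. The assumption is consistent.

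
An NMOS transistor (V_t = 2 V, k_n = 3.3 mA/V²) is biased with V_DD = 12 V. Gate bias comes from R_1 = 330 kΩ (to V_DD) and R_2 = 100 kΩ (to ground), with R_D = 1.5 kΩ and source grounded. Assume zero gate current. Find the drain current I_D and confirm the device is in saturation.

I_D ≈ 1 mA

V_G = V_DD·R_2/(R_1+R_2) = 12×100/430 = 2.79 V. With the source grounded, V_GS = V_G = 2.79 V.
Assume saturation: I_D = (k_n/2)(V_GS − V_t)² = (3.3/2)×(2.79 − 2)² = 1.65×0.791² = 1.03 mA.
V_DS = V_DD − I_D·R_D = 12 − 1.03×1.5 = 10.5 V.
Saturation requires V_DS ≥ V_GS − V_t = 0.791 V; 10.5 ≥ 0.791 ✓.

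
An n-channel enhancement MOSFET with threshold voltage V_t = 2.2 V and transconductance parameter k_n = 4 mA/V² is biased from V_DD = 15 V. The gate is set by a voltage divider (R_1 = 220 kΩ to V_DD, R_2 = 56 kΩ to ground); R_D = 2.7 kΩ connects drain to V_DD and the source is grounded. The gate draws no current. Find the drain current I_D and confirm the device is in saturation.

I_D ≈ 1.4 mA

V_G = V_DD·R_2/(R_1+R_2) = 15×56/276 = 3.04 V. With the source grounded, V_GS = V_G = 3.04 V.
Assume saturation: I_D = (k_n/2)(V_GS − V_t)² = (4/2)×(3.04 − 2.2)² = 2×0.843² = 1.42 mA.
V_DS = V_DD − I_D·R_D = 15 − 1.42×2.7 = 11.2 V.
Saturation requires V_DS ≥ V_GS − V_t = 0.843 V; 11.2 ≥ 0.843 ✓.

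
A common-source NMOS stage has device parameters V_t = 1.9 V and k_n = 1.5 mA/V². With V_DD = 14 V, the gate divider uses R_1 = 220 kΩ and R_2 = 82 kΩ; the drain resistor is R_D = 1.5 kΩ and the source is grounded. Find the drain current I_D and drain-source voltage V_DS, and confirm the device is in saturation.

V_G = V_DD·R_2/(R_1+R_2) = 14×82/302 = 3.8 V. With the source grounded, V_GS = V_G = 3.8 V.
Assume saturation: I_D = (k_n/2)(V_GS − V_t)² = (1.5/2)×(3.8 − 1.9)² = 0.75×1.9² = 2.71 mA.
V_DS = V_DD − I_D·R_D = 14 − 2.71×1.5 = 9.93 V.
Saturation requires V_DS ≥ V_GS − V_t = 1.9 V; 9.93 ≥ 1.9 ✓.

I_D ≈ 2.7 mA, V_DS ≈ 9.9 V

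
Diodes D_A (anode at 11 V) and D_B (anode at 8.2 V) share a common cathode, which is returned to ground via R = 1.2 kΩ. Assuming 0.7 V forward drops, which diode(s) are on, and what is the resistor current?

Only D_A conducts; I_R ≈ 8.6 mA

Assume both conduct. Then node N would need to be at both 11−0.7 = 10.3 V and 8.2−0.7 = 7.5 V, which is impossible.
Assume only D_A conducts: V_N = 11 − 0.7 = 10.3 V, so I_R = 10.3/1.2 = 8.58 mA.
Check D_B: its anode-to-cathode voltage is 8.2 − 10.3 = -2.1 V < 0.7 V, so it is off. The assumption is consistent.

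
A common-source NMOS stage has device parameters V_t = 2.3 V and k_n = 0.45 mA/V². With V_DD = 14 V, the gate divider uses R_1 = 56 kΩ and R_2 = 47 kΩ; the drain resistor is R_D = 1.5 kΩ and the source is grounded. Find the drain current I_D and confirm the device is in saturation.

I_D ≈ 3.8 mA

V_G = V_DD·R_2/(R_1+R_2) = 14×47/103 = 6.39 V. With the source grounded, V_GS = V_G = 6.39 V.
Assume saturation: I_D = (k_n/2)(V_GS − V_t)² = (0.45/2)×(6.39 − 2.3)² = 0.225×4.09² = 3.76 mA.
V_DS = V_DD − I_D·R_D = 14 − 3.76×1.5 = 8.36 V.
Saturation requires V_DS ≥ V_GS − V_t = 4.09 V; 8.36 ≥ 4.09 ✓.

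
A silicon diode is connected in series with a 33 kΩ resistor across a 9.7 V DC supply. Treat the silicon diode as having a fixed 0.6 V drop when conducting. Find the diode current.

KVL around the loop: 9.7 = V_D + I·R = 0.6 + I × 33 kΩ.
So I = (9.7 − 0.6) / 33 kΩ = 9.1 / 33 = 0.276 mA.

I ≈ 0.28 mA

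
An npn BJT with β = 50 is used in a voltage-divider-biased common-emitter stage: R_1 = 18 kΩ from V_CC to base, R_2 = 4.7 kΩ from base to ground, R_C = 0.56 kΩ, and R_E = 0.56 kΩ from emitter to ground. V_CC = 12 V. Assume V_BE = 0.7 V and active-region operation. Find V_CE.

Thevenize the base divider: V_Th = V_CC·R_2/(R_1+R_2) = 12×4.7/22.7 = 2.48 V, R_Th = R_1‖R_2 = 3.73 kΩ.
Base-emitter loop: V_Th = I_B·R_Th + V_BE + (β+1)I_B·R_E, so I_B = (2.48 − 0.7) / (3.73 + 51×0.56) = 0.0553 mA.
I_C = β·I_B = 50×0.0553 = 2.76 mA, and I_E = (β+1)I_B = 2.82 mA.
V_CE = V_CC − I_C·R_C − I_E·R_E = 12 − 2.76×0.56 − 2.82×0.56 = 8.87 V.
V_CE = 8.87 V > 0.2 V confirms active-region operation.

V_CE ≈ 8.9 V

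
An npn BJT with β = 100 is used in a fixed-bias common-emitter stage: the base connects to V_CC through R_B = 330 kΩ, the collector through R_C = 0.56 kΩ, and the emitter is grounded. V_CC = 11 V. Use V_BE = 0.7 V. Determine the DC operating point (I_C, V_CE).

Base loop: V_CC = I_B·R_B + V_BE, so I_B = (11 − 0.7)/330 kΩ = 0.0312 mA.
In the active region I_C = β·I_B = 100 × 0.0312 = 3.12 mA.
Collector loop: V_CE = V_CC − I_C·R_C = 11 − 3.12×0.56 = 9.25 V.
Since V_CE = 9.25 V > V_CE(sat) ≈ 0.2 V, the transistor is in the active region as assumed.

I_C ≈ 3.1 mA, V_CE ≈ 9.3 V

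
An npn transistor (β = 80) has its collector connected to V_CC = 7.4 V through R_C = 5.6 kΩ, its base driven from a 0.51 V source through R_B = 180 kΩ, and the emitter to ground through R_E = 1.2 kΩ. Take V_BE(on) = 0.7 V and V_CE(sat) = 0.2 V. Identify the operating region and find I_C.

cutoff; I_C ≈ 0

V_BB = 0.51 V ≤ V_BE(on) = 0.7 V, so the base-emitter junction is not forward biased.
The transistor is in cutoff: I_B = I_C = 0.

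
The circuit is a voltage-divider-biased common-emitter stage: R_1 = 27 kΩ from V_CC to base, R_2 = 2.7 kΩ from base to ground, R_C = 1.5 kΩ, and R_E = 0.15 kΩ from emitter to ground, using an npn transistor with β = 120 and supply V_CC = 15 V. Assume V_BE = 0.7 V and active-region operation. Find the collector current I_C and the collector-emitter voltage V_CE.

I_C ≈ 3.9 mA, V_CE ≈ 8.6 V

Thevenize the base divider: V_Th = V_CC·R_2/(R_1+R_2) = 15×2.7/29.7 = 1.36 V, R_Th = R_1‖R_2 = 2.45 kΩ.
Base-emitter loop: V_Th = I_B·R_Th + V_BE + (β+1)I_B·R_E, so I_B = (1.36 − 0.7) / (2.45 + 121×0.15) = 0.0322 mA.
I_C = β·I_B = 120×0.0322 = 3.86 mA, and I_E = (β+1)I_B = 3.9 mA.
V_CE = V_CC − I_C·R_C − I_E·R_E = 15 − 3.86×1.5 − 3.9×0.15 = 8.62 V.
V_CE = 8.62 V > 0.2 V confirms active-region operation.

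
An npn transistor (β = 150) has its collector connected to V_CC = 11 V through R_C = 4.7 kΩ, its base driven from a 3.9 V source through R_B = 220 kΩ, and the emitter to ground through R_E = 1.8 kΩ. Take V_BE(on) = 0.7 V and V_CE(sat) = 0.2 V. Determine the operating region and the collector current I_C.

Assume active. Base-emitter loop: I_B = (V_BB − V_BE)/(R_B + (β+1)R_E) = (3.9 − 0.7)/(220 + 151×1.8) = 0.00651 mA.
I_C = β·I_B = 150×0.00651 = 0.976 mA.
V_CE = V_CC − I_C·R_C − I_E·R_E = 11 − 0.976×4.7 − 0.983×1.8 = 4.64 V > V_CE(sat), so the active-region assumption holds.

active; I_C ≈ 0.98 mA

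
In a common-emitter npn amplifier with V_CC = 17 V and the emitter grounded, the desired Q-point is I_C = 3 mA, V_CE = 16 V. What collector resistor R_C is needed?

Collector loop: V_CC = I_C·R_C + V_CE.
R_C = (V_CC − V_CE)/I_C = (17 − 16)/3 = 0.333 kΩ.

R_C ≈ 0.33 kΩ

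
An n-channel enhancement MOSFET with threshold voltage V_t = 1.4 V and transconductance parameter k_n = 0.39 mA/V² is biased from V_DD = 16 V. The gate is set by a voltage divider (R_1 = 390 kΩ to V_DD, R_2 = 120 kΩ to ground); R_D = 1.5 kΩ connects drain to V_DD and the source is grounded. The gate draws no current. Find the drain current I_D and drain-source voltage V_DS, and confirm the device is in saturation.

V_G = V_DD·R_2/(R_1+R_2) = 16×120/510 = 3.76 V. With the source grounded, V_GS = V_G = 3.76 V.
Assume saturation: I_D = (k_n/2)(V_GS − V_t)² = (0.39/2)×(3.76 − 1.4)² = 0.195×2.36² = 1.09 mA.
V_DS = V_DD − I_D·R_D = 16 − 1.09×1.5 = 14.4 V.
Saturation requires V_DS ≥ V_GS − V_t = 2.36 V; 14.4 ≥ 2.36 ✓.

I_D ≈ 1.1 mA, V_DS ≈ 14 V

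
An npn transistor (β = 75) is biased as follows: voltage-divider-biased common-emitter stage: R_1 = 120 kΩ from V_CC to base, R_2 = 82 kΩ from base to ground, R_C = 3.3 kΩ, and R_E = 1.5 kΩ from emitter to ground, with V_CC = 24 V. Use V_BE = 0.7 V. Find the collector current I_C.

Thevenize the base divider: V_Th = V_CC·R_2/(R_1+R_2) = 24×82/202 = 9.74 V, R_Th = R_1‖R_2 = 48.7 kΩ.
Base-emitter loop: V_Th = I_B·R_Th + V_BE + (β+1)I_B·R_E, so I_B = (9.74 − 0.7) / (48.7 + 76×1.5) = 0.0556 mA.
I_C = β·I_B = 75×0.0556 = 4.17 mA, and I_E = (β+1)I_B = 4.22 mA.
V_CE = V_CC − I_C·R_C − I_E·R_E = 24 − 4.17×3.3 − 4.22×1.5 = 3.91 V.
V_CE = 3.91 V > 0.2 V confirms active-region operation.

I_C ≈ 4.2 mA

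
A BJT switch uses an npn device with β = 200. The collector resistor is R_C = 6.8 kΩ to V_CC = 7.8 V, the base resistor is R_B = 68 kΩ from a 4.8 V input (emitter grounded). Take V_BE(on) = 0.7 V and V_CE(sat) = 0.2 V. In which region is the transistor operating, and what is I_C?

Assume active: I_B = (4.8 − 0.7)/68 = 0.0603 mA, giving I_C = β·I_B = 12.1 mA.
But then V_CE = 7.8 − 12.1×6.8 = -74.2 V < V_CE(sat) = 0.2 V — impossible in the active region.
So the transistor is saturated. With V_CE = 0.2 V, I_C = (V_CC − 0.2)/R_C = 7.6/6.8 = 1.12 mA.
Check: β·I_B = 12.1 mA > I_C = 1.12 mA, confirming saturation.

saturation; I_C ≈ 1.1 mA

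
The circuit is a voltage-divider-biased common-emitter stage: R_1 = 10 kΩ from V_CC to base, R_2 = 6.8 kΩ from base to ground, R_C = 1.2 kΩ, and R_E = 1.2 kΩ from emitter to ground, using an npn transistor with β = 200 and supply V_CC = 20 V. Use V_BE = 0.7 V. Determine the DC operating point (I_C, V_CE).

I_C ≈ 6 mA, V_CE ≈ 5.5 V

Thevenize the base divider: V_Th = V_CC·R_2/(R_1+R_2) = 20×6.8/16.8 = 8.1 V, R_Th = R_1‖R_2 = 4.05 kΩ.
Base-emitter loop: V_Th = I_B·R_Th + V_BE + (β+1)I_B·R_E, so I_B = (8.1 − 0.7) / (4.05 + 201×1.2) = 0.0302 mA.
I_C = β·I_B = 200×0.0302 = 6.03 mA, and I_E = (β+1)I_B = 6.06 mA.
V_CE = V_CC − I_C·R_C − I_E·R_E = 20 − 6.03×1.2 − 6.06×1.2 = 5.49 V.
V_CE = 5.49 V > 0.2 V confirms active-region operation.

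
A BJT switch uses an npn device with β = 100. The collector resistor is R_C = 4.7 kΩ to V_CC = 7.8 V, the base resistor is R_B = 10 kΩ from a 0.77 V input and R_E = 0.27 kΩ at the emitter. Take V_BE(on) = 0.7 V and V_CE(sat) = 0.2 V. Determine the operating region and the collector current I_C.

active; I_C ≈ 0.19 mA

Assume active. Base-emitter loop: I_B = (V_BB − V_BE)/(R_B + (β+1)R_E) = (0.77 − 0.7)/(10 + 101×0.27) = 0.00188 mA.
I_C = β·I_B = 100×0.00188 = 0.188 mA.
V_CE = V_CC − I_C·R_C − I_E·R_E = 7.8 − 0.188×4.7 − 0.19×0.27 = 6.87 V > V_CE(sat), so the active-region assumption holds.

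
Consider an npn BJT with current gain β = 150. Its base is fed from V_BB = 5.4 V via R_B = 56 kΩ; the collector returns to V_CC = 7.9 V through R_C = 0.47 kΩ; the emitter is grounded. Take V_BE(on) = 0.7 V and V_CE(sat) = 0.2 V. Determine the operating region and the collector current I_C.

active; I_C ≈ 13 mA

Assume active. Base-emitter loop: I_B = (V_BB − V_BE)/R_B = (5.4 − 0.7)/56 = 0.0839 mA.
I_C = β·I_B = 150×0.0839 = 12.6 mA.
V_CE = V_CC − I_C·R_C = 7.9 − 12.6×0.47 = 1.98 V > V_CE(sat), so the active-region assumption holds.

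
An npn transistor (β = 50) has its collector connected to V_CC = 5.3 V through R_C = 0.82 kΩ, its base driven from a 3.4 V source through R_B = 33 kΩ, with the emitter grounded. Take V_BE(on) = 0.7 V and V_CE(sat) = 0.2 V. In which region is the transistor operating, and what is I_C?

Assume active. Base-emitter loop: I_B = (V_BB − V_BE)/R_B = (3.4 − 0.7)/33 = 0.0818 mA.
I_C = β·I_B = 50×0.0818 = 4.09 mA.
V_CE = V_CC − I_C·R_C = 5.3 − 4.09×0.82 = 1.95 V > V_CE(sat), so the active-region assumption holds.

active; I_C ≈ 4.1 mA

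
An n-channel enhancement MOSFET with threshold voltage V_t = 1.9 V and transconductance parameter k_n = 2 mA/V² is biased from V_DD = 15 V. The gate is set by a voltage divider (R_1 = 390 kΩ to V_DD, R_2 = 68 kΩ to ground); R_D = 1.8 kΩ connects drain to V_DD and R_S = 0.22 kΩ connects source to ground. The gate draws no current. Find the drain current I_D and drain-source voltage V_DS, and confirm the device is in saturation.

I_D ≈ 0.094 mA, V_DS ≈ 15 V

V_G = V_DD·R_2/(R_1+R_2) = 15×68/458 = 2.23 V.
Assume saturation: I_D = (k_n/2)(V_GS − V_t)² with V_GS = V_G − I_D·R_S = 2.23 − 0.22·I_D.
Substituting gives 0.0484·I_D² − 1.14·I_D + 0.107 = 0, with roots I_D = 0.0939 or 23.5 mA.
The root I_D = 23.5 mA gives V_GS = -2.95 V ≤ V_t, so take I_D = 0.0939 mA.
Then V_GS = 2.21 V and V_DS = V_DD − I_D(R_D+R_S) = 15 − 0.0939×2.02 = 14.8 V.
Saturation requires V_DS ≥ V_GS − V_t = 0.306 V; 14.8 ≥ 0.306 ✓.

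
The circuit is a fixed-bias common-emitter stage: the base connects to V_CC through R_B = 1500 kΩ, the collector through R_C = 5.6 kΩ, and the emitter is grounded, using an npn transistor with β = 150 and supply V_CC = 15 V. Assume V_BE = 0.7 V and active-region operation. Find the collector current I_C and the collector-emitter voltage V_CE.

I_C ≈ 1.4 mA, V_CE ≈ 7 V

Base loop: V_CC = I_B·R_B + V_BE, so I_B = (15 − 0.7)/1500 kΩ = 0.00953 mA.
In the active region I_C = β·I_B = 150 × 0.00953 = 1.43 mA.
Collector loop: V_CE = V_CC − I_C·R_C = 15 − 1.43×5.6 = 6.99 V.
Since V_CE = 6.99 V > V_CE(sat) ≈ 0.2 V, the transistor is in the active region as assumed.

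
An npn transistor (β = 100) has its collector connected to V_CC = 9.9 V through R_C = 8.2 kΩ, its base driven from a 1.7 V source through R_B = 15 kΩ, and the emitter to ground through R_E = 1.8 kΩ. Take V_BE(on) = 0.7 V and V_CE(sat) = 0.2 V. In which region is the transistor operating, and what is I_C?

Assume active. Base-emitter loop: I_B = (V_BB − V_BE)/(R_B + (β+1)R_E) = (1.7 − 0.7)/(15 + 101×1.8) = 0.00508 mA.
I_C = β·I_B = 100×0.00508 = 0.508 mA.
V_CE = V_CC − I_C·R_C − I_E·R_E = 9.9 − 0.508×8.2 − 0.513×1.8 = 4.81 V > V_CE(sat), so the active-region assumption holds.

active; I_C ≈ 0.51 mA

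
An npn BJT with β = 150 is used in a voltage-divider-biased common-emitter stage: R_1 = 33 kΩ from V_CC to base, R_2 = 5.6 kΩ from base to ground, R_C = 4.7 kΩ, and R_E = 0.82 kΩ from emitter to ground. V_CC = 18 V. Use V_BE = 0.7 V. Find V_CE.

Thevenize the base divider: V_Th = V_CC·R_2/(R_1+R_2) = 18×5.6/38.6 = 2.61 V, R_Th = R_1‖R_2 = 4.79 kΩ.
Base-emitter loop: V_Th = I_B·R_Th + V_BE + (β+1)I_B·R_E, so I_B = (2.61 − 0.7) / (4.79 + 151×0.82) = 0.0149 mA.
I_C = β·I_B = 150×0.0149 = 2.23 mA, and I_E = (β+1)I_B = 2.24 mA.
V_CE = V_CC − I_C·R_C − I_E·R_E = 18 − 2.23×4.7 − 2.24×0.82 = 5.68 V.
V_CE = 5.68 V > 0.2 V confirms active-region operation.

V_CE ≈ 5.7 V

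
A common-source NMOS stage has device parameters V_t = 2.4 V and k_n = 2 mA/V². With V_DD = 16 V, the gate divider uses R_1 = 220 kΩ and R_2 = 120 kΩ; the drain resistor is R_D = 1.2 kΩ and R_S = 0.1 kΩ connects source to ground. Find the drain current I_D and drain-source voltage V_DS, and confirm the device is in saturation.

V_G = V_DD·R_2/(R_1+R_2) = 16×120/340 = 5.65 V.
Assume saturation: I_D = (k_n/2)(V_GS − V_t)² with V_GS = V_G − I_D·R_S = 5.65 − 0.1·I_D.
Substituting gives 0.01·I_D² − 1.65·I_D + 10.5 = 0, with roots I_D = 6.66 or 158 mA.
The root I_D = 158 mA gives V_GS = -10.2 V ≤ V_t, so take I_D = 6.66 mA.
Then V_GS = 4.98 V and V_DS = V_DD − I_D(R_D+R_S) = 16 − 6.66×1.3 = 7.34 V.
Saturation requires V_DS ≥ V_GS − V_t = 2.58 V; 7.34 ≥ 2.58 ✓.

I_D ≈ 6.7 mA, V_DS ≈ 7.3 V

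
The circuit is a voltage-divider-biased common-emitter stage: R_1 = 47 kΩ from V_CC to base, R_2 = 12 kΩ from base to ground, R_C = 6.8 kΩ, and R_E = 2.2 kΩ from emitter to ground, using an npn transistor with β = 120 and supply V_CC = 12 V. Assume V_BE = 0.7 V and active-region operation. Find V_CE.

V_CE ≈ 5.2 V

Thevenize the base divider: V_Th = V_CC·R_2/(R_1+R_2) = 12×12/59 = 2.44 V, R_Th = R_1‖R_2 = 9.56 kΩ.
Base-emitter loop: V_Th = I_B·R_Th + V_BE + (β+1)I_B·R_E, so I_B = (2.44 − 0.7) / (9.56 + 121×2.2) = 0.00631 mA.
I_C = β·I_B = 120×0.00631 = 0.757 mA, and I_E = (β+1)I_B = 0.764 mA.
V_CE = V_CC − I_C·R_C − I_E·R_E = 12 − 0.757×6.8 − 0.764×2.2 = 5.17 V.
V_CE = 5.17 V > 0.2 V confirms active-region operation.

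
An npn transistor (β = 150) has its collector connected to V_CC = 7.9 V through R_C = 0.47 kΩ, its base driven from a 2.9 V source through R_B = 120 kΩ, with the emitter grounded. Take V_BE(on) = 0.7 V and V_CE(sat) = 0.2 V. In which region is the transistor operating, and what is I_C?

Assume active. Base-emitter loop: I_B = (V_BB − V_BE)/R_B = (2.9 − 0.7)/120 = 0.0183 mA.
I_C = β·I_B = 150×0.0183 = 2.75 mA.
V_CE = V_CC − I_C·R_C = 7.9 − 2.75×0.47 = 6.61 V > V_CE(sat), so the active-region assumption holds.

active; I_C ≈ 2.8 mA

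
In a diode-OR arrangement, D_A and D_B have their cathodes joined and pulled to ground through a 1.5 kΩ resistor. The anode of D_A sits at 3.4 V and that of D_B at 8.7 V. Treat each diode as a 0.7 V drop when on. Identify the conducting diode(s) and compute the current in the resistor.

Only D_B conducts; I_R ≈ 5.3 mA

Assume both conduct. Then node N would need to be at both 3.4−0.7 = 2.7 V and 8.7−0.7 = 8 V, which is impossible.
Assume only D_B conducts: V_N = 8.7 − 0.7 = 8 V, so I_R = 8/1.5 = 5.33 mA.
Check D_A: its anode-to-cathode voltage is 3.4 − 8 = -4.6 V < 0.7 V, so it is off. The assumption is consistent.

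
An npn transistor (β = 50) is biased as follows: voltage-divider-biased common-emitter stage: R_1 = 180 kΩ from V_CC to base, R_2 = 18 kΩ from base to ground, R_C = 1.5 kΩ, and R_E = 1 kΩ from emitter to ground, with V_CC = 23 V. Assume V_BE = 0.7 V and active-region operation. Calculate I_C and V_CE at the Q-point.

I_C ≈ 1 mA, V_CE ≈ 20 V

Thevenize the base divider: V_Th = V_CC·R_2/(R_1+R_2) = 23×18/198 = 2.09 V, R_Th = R_1‖R_2 = 16.4 kΩ.
Base-emitter loop: V_Th = I_B·R_Th + V_BE + (β+1)I_B·R_E, so I_B = (2.09 − 0.7) / (16.4 + 51×1) = 0.0206 mA.
I_C = β·I_B = 50×0.0206 = 1.03 mA, and I_E = (β+1)I_B = 1.05 mA.
V_CE = V_CC − I_C·R_C − I_E·R_E = 23 − 1.03×1.5 − 1.05×1 = 20.4 V.
V_CE = 20.4 V > 0.2 V confirms active-region operation.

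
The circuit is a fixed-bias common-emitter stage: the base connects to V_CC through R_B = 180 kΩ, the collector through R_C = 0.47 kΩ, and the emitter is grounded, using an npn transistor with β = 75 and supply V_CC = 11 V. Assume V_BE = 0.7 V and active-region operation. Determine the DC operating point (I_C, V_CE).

I_C ≈ 4.3 mA, V_CE ≈ 9 V

Base loop: V_CC = I_B·R_B + V_BE, so I_B = (11 − 0.7)/180 kΩ = 0.0572 mA.
In the active region I_C = β·I_B = 75 × 0.0572 = 4.29 mA.
Collector loop: V_CE = V_CC − I_C·R_C = 11 − 4.29×0.47 = 8.98 V.
Since V_CE = 8.98 V > V_CE(sat) ≈ 0.2 V, the transistor is in the active region as assumed.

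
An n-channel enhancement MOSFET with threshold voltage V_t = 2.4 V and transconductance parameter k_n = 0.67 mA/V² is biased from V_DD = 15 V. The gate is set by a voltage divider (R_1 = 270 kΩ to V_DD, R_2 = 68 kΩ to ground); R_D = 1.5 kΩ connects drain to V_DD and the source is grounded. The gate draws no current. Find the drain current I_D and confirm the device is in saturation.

I_D ≈ 0.13 mA

V_G = V_DD·R_2/(R_1+R_2) = 15×68/338 = 3.02 V. With the source grounded, V_GS = V_G = 3.02 V.
Assume saturation: I_D = (k_n/2)(V_GS − V_t)² = (0.67/2)×(3.02 − 2.4)² = 0.335×0.618² = 0.128 mA.
V_DS = V_DD − I_D·R_D = 15 − 0.128×1.5 = 14.8 V.
Saturation requires V_DS ≥ V_GS − V_t = 0.618 V; 14.8 ≥ 0.618 ✓.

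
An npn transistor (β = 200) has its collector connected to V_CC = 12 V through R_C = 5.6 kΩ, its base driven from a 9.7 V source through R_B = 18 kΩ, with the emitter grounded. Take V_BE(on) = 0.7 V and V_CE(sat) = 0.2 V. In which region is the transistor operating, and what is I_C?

Assume active: I_B = (9.7 − 0.7)/18 = 0.5 mA, giving I_C = β·I_B = 100 mA.
But then V_CE = 12 − 100×5.6 = -548 V < V_CE(sat) = 0.2 V — impossible in the active region.
So the transistor is saturated. With V_CE = 0.2 V, I_C = (V_CC − 0.2)/R_C = 11.8/5.6 = 2.11 mA.
Check: β·I_B = 100 mA > I_C = 2.11 mA, confirming saturation.

saturation; I_C ≈ 2.1 mA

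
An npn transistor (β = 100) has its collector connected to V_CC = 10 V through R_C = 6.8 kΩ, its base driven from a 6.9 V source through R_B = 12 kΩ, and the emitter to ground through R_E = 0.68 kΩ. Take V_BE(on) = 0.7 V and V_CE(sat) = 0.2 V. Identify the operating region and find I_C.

saturation; I_C ≈ 1.3 mA

Assume active: I_B = (6.9 − 0.7)/(12 + 101×0.68) = 0.0768 mA, I_C = β·I_B = 7.68 mA.
Then V_CE = 10 − 7.68×6.8 − 7.76×0.68 = -47.5 V < 0.2 V — the active assumption fails.
Re-solve with V_CE = 0.2 V. KCL at the emitter: V_E/R_E = (V_BB−0.7−V_E)/R_B + (V_CC−0.2−V_E)/R_C, giving V_E = 1.15 V.
I_C = (V_CC − 0.2 − V_E)/R_C = (9.8 − 1.15)/6.8 = 1.27 mA.
Check: I_B = (6.2 − 1.15)/12 = 0.421 mA, and β·I_B = 42.1 mA > I_C, confirming saturation.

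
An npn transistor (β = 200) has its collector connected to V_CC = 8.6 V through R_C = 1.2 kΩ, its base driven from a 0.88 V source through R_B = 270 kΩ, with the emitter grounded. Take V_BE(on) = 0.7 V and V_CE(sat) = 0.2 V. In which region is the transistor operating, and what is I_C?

active; I_C ≈ 0.13 mA

Assume active. Base-emitter loop: I_B = (V_BB − V_BE)/R_B = (0.88 − 0.7)/270 = 0.000667 mA.
I_C = β·I_B = 200×0.000667 = 0.133 mA.
V_CE = V_CC − I_C·R_C = 8.6 − 0.133×1.2 = 8.44 V > V_CE(sat), so the active-region assumption holds.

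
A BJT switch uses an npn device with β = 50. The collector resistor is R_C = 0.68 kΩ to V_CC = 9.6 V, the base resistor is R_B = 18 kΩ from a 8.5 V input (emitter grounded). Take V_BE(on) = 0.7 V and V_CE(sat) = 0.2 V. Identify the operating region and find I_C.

saturation; I_C ≈ 14 mA

Assume active: I_B = (8.5 − 0.7)/18 = 0.433 mA, giving I_C = β·I_B = 21.7 mA.
But then V_CE = 9.6 − 21.7×0.68 = -5.13 V < V_CE(sat) = 0.2 V — impossible in the active region.
So the transistor is saturated. With V_CE = 0.2 V, I_C = (V_CC − 0.2)/R_C = 9.4/0.68 = 13.8 mA.
Check: β·I_B = 21.7 mA > I_C = 13.8 mA, confirming saturation.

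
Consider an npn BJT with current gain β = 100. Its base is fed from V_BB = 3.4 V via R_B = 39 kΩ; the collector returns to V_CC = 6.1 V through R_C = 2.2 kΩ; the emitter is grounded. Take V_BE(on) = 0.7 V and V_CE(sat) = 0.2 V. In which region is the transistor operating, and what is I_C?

Assume active: I_B = (3.4 − 0.7)/39 = 0.0692 mA, giving I_C = β·I_B = 6.92 mA.
But then V_CE = 6.1 − 6.92×2.2 = -9.13 V < V_CE(sat) = 0.2 V — impossible in the active region.
So the transistor is saturated. With V_CE = 0.2 V, I_C = (V_CC − 0.2)/R_C = 5.9/2.2 = 2.68 mA.
Check: β·I_B = 6.92 mA > I_C = 2.68 mA, confirming saturation.

saturation; I_C ≈ 2.7 mA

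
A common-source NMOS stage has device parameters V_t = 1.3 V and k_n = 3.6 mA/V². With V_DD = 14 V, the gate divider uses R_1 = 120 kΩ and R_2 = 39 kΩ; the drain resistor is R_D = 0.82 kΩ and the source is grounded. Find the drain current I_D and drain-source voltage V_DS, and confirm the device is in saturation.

V_G = V_DD·R_2/(R_1+R_2) = 14×39/159 = 3.43 V. With the source grounded, V_GS = V_G = 3.43 V.
Assume saturation: I_D = (k_n/2)(V_GS − V_t)² = (3.6/2)×(3.43 − 1.3)² = 1.8×2.13² = 8.2 mA.
V_DS = V_DD − I_D·R_D = 14 − 8.2×0.82 = 7.28 V.
Saturation requires V_DS ≥ V_GS − V_t = 2.13 V; 7.28 ≥ 2.13 ✓.

I_D ≈ 8.2 mA, V_DS ≈ 7.3 V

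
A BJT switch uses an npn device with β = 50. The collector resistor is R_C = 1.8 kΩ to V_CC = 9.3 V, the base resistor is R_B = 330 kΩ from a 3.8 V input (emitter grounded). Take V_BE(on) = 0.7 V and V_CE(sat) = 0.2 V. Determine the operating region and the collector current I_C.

Assume active. Base-emitter loop: I_B = (V_BB − V_BE)/R_B = (3.8 − 0.7)/330 = 0.00939 mA.
I_C = β·I_B = 50×0.00939 = 0.47 mA.
V_CE = V_CC − I_C·R_C = 9.3 − 0.47×1.8 = 8.45 V > V_CE(sat), so the active-region assumption holds.

active; I_C ≈ 0.47 mA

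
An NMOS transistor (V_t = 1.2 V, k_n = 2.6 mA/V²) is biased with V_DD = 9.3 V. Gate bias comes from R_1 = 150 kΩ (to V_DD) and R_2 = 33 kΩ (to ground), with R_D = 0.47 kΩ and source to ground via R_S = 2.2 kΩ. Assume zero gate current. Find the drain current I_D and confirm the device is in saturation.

V_G = V_DD·R_2/(R_1+R_2) = 9.3×33/183 = 1.68 V.
Assume saturation: I_D = (k_n/2)(V_GS − V_t)² with V_GS = V_G − I_D·R_S = 1.68 − 2.2·I_D.
Substituting gives 6.29·I_D² − 3.73·I_D + 0.296 = 0, with roots I_D = 0.0944 or 0.498 mA.
The root I_D = 0.498 mA gives V_GS = 0.581 V ≤ V_t, so take I_D = 0.0944 mA.
Then V_GS = 1.47 V and V_DS = V_DD − I_D(R_D+R_S) = 9.3 − 0.0944×2.67 = 9.05 V.
Saturation requires V_DS ≥ V_GS − V_t = 0.269 V; 9.05 ≥ 0.269 ✓.

I_D ≈ 0.094 mA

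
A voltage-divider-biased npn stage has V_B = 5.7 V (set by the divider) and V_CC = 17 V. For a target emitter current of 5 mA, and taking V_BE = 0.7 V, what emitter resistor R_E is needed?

R_E ≈ 1 kΩ

V_E = V_B − V_BE = 5.7 − 0.7 = 5 V.
R_E = V_E / I_E = 5 / 5 = 1 kΩ.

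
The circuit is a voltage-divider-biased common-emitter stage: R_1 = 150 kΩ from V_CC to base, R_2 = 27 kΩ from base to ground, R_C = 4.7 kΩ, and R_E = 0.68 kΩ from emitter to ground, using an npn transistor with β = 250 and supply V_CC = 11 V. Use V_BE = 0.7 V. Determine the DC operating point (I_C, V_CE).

I_C ≈ 1.3 mA, V_CE ≈ 4.2 V

Thevenize the base divider: V_Th = V_CC·R_2/(R_1+R_2) = 11×27/177 = 1.68 V, R_Th = R_1‖R_2 = 22.9 kΩ.
Base-emitter loop: V_Th = I_B·R_Th + V_BE + (β+1)I_B·R_E, so I_B = (1.68 − 0.7) / (22.9 + 251×0.68) = 0.00505 mA.
I_C = β·I_B = 250×0.00505 = 1.26 mA, and I_E = (β+1)I_B = 1.27 mA.
V_CE = V_CC − I_C·R_C − I_E·R_E = 11 − 1.26×4.7 − 1.27×0.68 = 4.2 V.
V_CE = 4.2 V > 0.2 V confirms active-region operation.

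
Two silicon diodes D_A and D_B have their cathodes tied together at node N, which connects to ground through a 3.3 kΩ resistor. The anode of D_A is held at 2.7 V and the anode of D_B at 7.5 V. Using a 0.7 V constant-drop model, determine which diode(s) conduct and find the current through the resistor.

Only D_B conducts; I_R ≈ 2.1 mA

Assume both conduct. Then node N would need to be at both 2.7−0.7 = 2 V and 7.5−0.7 = 6.8 V, which is impossible.
Assume only D_B conducts: V_N = 7.5 − 0.7 = 6.8 V, so I_R = 6.8/3.3 = 2.06 mA.
Check D_A: its anode-to-cathode voltage is 2.7 − 6.8 = -4.1 V < 0.7 V, so it is off. The assumption is consistent.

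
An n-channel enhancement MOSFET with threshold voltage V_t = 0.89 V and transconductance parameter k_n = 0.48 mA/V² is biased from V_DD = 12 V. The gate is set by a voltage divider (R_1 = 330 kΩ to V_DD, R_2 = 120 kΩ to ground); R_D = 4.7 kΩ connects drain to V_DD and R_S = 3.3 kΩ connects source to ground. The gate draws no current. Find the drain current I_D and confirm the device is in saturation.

I_D ≈ 0.34 mA

V_G = V_DD·R_2/(R_1+R_2) = 12×120/450 = 3.2 V.
Assume saturation: I_D = (k_n/2)(V_GS − V_t)² with V_GS = V_G − I_D·R_S = 3.2 − 3.3·I_D.
Substituting gives 2.61·I_D² − 4.66·I_D + 1.28 = 0, with roots I_D = 0.34 or 1.44 mA.
The root I_D = 1.44 mA gives V_GS = -1.56 V ≤ V_t, so take I_D = 0.34 mA.
Then V_GS = 2.08 V and V_DS = V_DD − I_D(R_D+R_S) = 12 − 0.34×8 = 9.28 V.
Saturation requires V_DS ≥ V_GS − V_t = 1.19 V; 9.28 ≥ 1.19 ✓.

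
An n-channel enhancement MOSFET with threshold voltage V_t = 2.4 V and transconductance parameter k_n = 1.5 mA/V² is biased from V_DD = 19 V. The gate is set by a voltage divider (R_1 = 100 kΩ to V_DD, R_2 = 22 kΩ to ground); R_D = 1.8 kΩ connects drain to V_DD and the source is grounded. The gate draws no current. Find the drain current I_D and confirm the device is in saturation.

V_G = V_DD·R_2/(R_1+R_2) = 19×22/122 = 3.43 V. With the source grounded, V_GS = V_G = 3.43 V.
Assume saturation: I_D = (k_n/2)(V_GS − V_t)² = (1.5/2)×(3.43 − 2.4)² = 0.75×1.03² = 0.79 mA.
V_DS = V_DD − I_D·R_D = 19 − 0.79×1.8 = 17.6 V.
Saturation requires V_DS ≥ V_GS − V_t = 1.03 V; 17.6 ≥ 1.03 ✓.

I_D ≈ 0.79 mA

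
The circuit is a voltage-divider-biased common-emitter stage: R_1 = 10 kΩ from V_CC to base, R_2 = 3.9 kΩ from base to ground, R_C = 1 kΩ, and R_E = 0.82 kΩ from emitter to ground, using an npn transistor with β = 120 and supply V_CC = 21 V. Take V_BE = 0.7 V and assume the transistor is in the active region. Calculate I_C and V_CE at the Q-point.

I_C ≈ 6.1 mA, V_CE ≈ 9.8 V

Thevenize the base divider: V_Th = V_CC·R_2/(R_1+R_2) = 21×3.9/13.9 = 5.89 V, R_Th = R_1‖R_2 = 2.81 kΩ.
Base-emitter loop: V_Th = I_B·R_Th + V_BE + (β+1)I_B·R_E, so I_B = (5.89 − 0.7) / (2.81 + 121×0.82) = 0.0509 mA.
I_C = β·I_B = 120×0.0509 = 6.11 mA, and I_E = (β+1)I_B = 6.16 mA.
V_CE = V_CC − I_C·R_C − I_E·R_E = 21 − 6.11×1 − 6.16×0.82 = 9.84 V.
V_CE = 9.84 V > 0.2 V confirms active-region operation.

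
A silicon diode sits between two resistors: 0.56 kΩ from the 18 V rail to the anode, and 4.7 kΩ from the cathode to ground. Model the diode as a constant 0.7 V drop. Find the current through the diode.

I ≈ 3.3 mA

The two resistors are in series with the diode, so KVL gives 18 = I·0.56 + 0.7 + I·4.7.
I = (18 − 0.7) / (0.56 + 4.7) kΩ = 17.3 / 5.26 = 3.29 mA.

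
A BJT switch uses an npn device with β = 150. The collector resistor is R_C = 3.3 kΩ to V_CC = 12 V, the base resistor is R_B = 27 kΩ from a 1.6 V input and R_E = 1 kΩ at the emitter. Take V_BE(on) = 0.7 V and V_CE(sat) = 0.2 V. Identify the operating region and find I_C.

Assume active. Base-emitter loop: I_B = (V_BB − V_BE)/(R_B + (β+1)R_E) = (1.6 − 0.7)/(27 + 151×1) = 0.00506 mA.
I_C = β·I_B = 150×0.00506 = 0.758 mA.
V_CE = V_CC − I_C·R_C − I_E·R_E = 12 − 0.758×3.3 − 0.763×1 = 8.73 V > V_CE(sat), so the active-region assumption holds.

active; I_C ≈ 0.76 mA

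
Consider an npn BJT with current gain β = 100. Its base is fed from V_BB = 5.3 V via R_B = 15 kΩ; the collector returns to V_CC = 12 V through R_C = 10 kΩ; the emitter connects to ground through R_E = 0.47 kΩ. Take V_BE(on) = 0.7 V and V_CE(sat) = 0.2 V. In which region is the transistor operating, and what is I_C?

Assume active: I_B = (5.3 − 0.7)/(15 + 101×0.47) = 0.0736 mA, I_C = β·I_B = 7.36 mA.
Then V_CE = 12 − 7.36×10 − 7.44×0.47 = -65.1 V < 0.2 V — the active assumption fails.
Re-solve with V_CE = 0.2 V. KCL at the emitter: V_E/R_E = (V_BB−0.7−V_E)/R_B + (V_CC−0.2−V_E)/R_C, giving V_E = 0.648 V.
I_C = (V_CC − 0.2 − V_E)/R_C = (11.8 − 0.648)/10 = 1.12 mA.
Check: I_B = (4.6 − 0.648)/15 = 0.263 mA, and β·I_B = 26.3 mA > I_C, confirming saturation.

saturation; I_C ≈ 1.1 mA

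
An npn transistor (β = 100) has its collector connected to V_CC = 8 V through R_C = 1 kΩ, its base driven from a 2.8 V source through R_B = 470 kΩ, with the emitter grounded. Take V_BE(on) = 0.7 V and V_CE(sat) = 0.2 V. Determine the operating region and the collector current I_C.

Assume active. Base-emitter loop: I_B = (V_BB − V_BE)/R_B = (2.8 − 0.7)/470 = 0.00447 mA.
I_C = β·I_B = 100×0.00447 = 0.447 mA.
V_CE = V_CC − I_C·R_C = 8 − 0.447×1 = 7.55 V > V_CE(sat), so the active-region assumption holds.

active; I_C ≈ 0.45 mA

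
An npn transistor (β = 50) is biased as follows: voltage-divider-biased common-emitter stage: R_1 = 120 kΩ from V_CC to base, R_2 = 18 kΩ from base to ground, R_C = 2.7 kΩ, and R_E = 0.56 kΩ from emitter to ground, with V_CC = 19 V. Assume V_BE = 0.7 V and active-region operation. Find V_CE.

V_CE ≈ 12 V

Thevenize the base divider: V_Th = V_CC·R_2/(R_1+R_2) = 19×18/138 = 2.48 V, R_Th = R_1‖R_2 = 15.7 kΩ.
Base-emitter loop: V_Th = I_B·R_Th + V_BE + (β+1)I_B·R_E, so I_B = (2.48 − 0.7) / (15.7 + 51×0.56) = 0.0402 mA.
I_C = β·I_B = 50×0.0402 = 2.01 mA, and I_E = (β+1)I_B = 2.05 mA.
V_CE = V_CC − I_C·R_C − I_E·R_E = 19 − 2.01×2.7 − 2.05×0.56 = 12.4 V.
V_CE = 12.4 V > 0.2 V confirms active-region operation.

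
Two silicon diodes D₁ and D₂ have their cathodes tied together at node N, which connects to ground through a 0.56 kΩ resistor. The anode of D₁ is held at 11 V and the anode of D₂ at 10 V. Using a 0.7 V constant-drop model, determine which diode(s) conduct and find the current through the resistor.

Only D₁ conducts; I_R ≈ 18 mA

Assume both conduct. Then node N would need to be at both 11−0.7 = 10.3 V and 10−0.7 = 9.3 V, which is impossible.
Assume only D₁ conducts: V_N = 11 − 0.7 = 10.3 V, so I_R = 10.3/0.56 = 18.4 mA.
Check D₂: its anode-to-cathode voltage is 10 − 10.3 = -0.3 V < 0.7 V, so it is off. The assumption is consistent.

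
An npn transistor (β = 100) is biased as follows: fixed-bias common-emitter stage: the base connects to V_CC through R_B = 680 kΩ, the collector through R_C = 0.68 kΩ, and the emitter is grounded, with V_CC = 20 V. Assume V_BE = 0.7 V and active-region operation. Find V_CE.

V_CE ≈ 18 V

Base loop: V_CC = I_B·R_B + V_BE, so I_B = (20 − 0.7)/680 kΩ = 0.0284 mA.
In the active region I_C = β·I_B = 100 × 0.0284 = 2.84 mA.
Collector loop: V_CE = V_CC − I_C·R_C = 20 − 2.84×0.68 = 18.1 V.
Since V_CE = 18.1 V > V_CE(sat) ≈ 0.2 V, the transistor is in the active region as assumed.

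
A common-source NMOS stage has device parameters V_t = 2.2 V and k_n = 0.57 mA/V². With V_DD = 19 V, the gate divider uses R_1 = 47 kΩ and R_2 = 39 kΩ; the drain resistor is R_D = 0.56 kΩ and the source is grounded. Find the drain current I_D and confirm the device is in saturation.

I_D ≈ 12 mA

V_G = V_DD·R_2/(R_1+R_2) = 19×39/86 = 8.62 V. With the source grounded, V_GS = V_G = 8.62 V.
Assume saturation: I_D = (k_n/2)(V_GS − V_t)² = (0.57/2)×(8.62 − 2.2)² = 0.285×6.42² = 11.7 mA.
V_DS = V_DD − I_D·R_D = 19 − 11.7×0.56 = 12.4 V.
Saturation requires V_DS ≥ V_GS − V_t = 6.42 V; 12.4 ≥ 6.42 ✓.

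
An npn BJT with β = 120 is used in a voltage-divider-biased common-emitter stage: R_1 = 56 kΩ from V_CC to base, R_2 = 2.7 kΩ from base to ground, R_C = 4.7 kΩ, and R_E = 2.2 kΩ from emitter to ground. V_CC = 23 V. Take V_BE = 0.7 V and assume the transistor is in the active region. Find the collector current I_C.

I_C ≈ 0.16 mA

Thevenize the base divider: V_Th = V_CC·R_2/(R_1+R_2) = 23×2.7/58.7 = 1.06 V, R_Th = R_1‖R_2 = 2.58 kΩ.
Base-emitter loop: V_Th = I_B·R_Th + V_BE + (β+1)I_B·R_E, so I_B = (1.06 − 0.7) / (2.58 + 121×2.2) = 0.00133 mA.
I_C = β·I_B = 120×0.00133 = 0.16 mA, and I_E = (β+1)I_B = 0.161 mA.
V_CE = V_CC − I_C·R_C − I_E·R_E = 23 − 0.16×4.7 − 0.161×2.2 = 21.9 V.
V_CE = 21.9 V > 0.2 V confirms active-region operation.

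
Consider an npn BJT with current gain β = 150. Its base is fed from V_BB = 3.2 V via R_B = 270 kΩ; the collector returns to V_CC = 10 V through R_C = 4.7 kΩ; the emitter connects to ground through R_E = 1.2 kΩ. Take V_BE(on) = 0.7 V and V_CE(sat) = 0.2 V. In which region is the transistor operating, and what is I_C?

Assume active. Base-emitter loop: I_B = (V_BB − V_BE)/(R_B + (β+1)R_E) = (3.2 − 0.7)/(270 + 151×1.2) = 0.00554 mA.
I_C = β·I_B = 150×0.00554 = 0.831 mA.
V_CE = V_CC − I_C·R_C − I_E·R_E = 10 − 0.831×4.7 − 0.837×1.2 = 5.09 V > V_CE(sat), so the active-region assumption holds.

active; I_C ≈ 0.83 mA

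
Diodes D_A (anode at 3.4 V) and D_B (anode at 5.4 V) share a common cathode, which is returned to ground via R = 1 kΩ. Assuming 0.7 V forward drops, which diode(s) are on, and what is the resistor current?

Only D_B conducts; I_R ≈ 4.7 mA

Assume both conduct. Then node N would need to be at both 3.4−0.7 = 2.7 V and 5.4−0.7 = 4.7 V, which is impossible.
Assume only D_B conducts: V_N = 5.4 − 0.7 = 4.7 V, so I_R = 4.7/1 = 4.7 mA.
Check D_A: its anode-to-cathode voltage is 3.4 − 4.7 = -1.3 V < 0.7 V, so it is off. The assumption is consistent.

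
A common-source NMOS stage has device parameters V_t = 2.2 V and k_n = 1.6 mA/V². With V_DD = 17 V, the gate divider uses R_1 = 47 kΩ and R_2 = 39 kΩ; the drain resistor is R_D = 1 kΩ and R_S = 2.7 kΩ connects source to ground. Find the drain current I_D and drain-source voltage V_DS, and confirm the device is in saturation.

V_G = V_DD·R_2/(R_1+R_2) = 17×39/86 = 7.71 V.
Assume saturation: I_D = (k_n/2)(V_GS − V_t)² with V_GS = V_G − I_D·R_S = 7.71 − 2.7·I_D.
Substituting gives 5.83·I_D² − 24.8·I_D + 24.3 = 0, with roots I_D = 1.53 or 2.72 mA.
The root I_D = 2.72 mA gives V_GS = 0.355 V ≤ V_t, so take I_D = 1.53 mA.
Then V_GS = 3.58 V and V_DS = V_DD − I_D(R_D+R_S) = 17 − 1.53×3.7 = 11.3 V.
Saturation requires V_DS ≥ V_GS − V_t = 1.38 V; 11.3 ≥ 1.38 ✓.

I_D ≈ 1.5 mA, V_DS ≈ 11 V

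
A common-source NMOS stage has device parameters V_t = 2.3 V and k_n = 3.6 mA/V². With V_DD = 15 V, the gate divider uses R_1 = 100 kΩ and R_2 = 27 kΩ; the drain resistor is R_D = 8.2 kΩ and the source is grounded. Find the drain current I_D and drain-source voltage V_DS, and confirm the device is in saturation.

I_D ≈ 1.4 mA, V_DS ≈ 3.3 V

V_G = V_DD·R_2/(R_1+R_2) = 15×27/127 = 3.19 V. With the source grounded, V_GS = V_G = 3.19 V.
Assume saturation: I_D = (k_n/2)(V_GS − V_t)² = (3.6/2)×(3.19 − 2.3)² = 1.8×0.889² = 1.42 mA.
V_DS = V_DD − I_D·R_D = 15 − 1.42×8.2 = 3.34 V.
Saturation requires V_DS ≥ V_GS − V_t = 0.889 V; 3.34 ≥ 0.889 ✓.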